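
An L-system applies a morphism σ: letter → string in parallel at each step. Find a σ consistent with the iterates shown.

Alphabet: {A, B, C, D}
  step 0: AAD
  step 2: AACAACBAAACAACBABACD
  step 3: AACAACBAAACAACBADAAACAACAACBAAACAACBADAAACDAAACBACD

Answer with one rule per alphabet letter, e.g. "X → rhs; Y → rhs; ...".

A->AAC, B->DA, C->BA, D->CD

  step 2 ⇒ step 3: AACAACBAAACAACBABACD ⇒ AAC·AAC·BA·AAC·AAC·BA·DA·AAC·AAC·AAC·BA·AAC·AAC·BA·DA·AAC·DA·AAC·BA·CD
    A ↦ AAC
    B ↦ DA
    C ↦ BA
    D ↦ CD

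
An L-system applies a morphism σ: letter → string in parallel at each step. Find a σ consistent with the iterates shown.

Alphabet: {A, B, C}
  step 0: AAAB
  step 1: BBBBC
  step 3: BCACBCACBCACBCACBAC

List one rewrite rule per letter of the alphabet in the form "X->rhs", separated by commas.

  step 0 ⇒ step 1: AAAB ⇒ B·B·B·BC
    A ↦ B
    B ↦ BC
    C ↦ AC  (constrained at step 1)

A->B, B->BC, C->AC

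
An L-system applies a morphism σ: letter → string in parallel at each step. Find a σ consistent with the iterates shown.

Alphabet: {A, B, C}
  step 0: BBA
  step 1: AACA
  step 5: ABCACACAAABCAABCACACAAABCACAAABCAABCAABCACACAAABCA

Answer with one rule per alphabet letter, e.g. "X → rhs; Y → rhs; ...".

  step 0 ⇒ step 1: BBA ⇒ A·A·CA
    A ↦ CA
    B ↦ A
    C ↦ AB  (constrained at step 1)

A->CA, B->A, C->AB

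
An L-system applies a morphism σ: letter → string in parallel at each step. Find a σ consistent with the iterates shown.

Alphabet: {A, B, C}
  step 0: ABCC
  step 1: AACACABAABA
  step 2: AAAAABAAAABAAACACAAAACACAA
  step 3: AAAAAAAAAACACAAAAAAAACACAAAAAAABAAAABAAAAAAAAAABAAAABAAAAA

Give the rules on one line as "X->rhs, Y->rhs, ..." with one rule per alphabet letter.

  step 2 ⇒ step 3: AAAAABAAAABAAACACAAAACACAA ⇒ AA·AA·AA·AA·AA·CAC·AA·AA·AA·AA·CAC·AA·AA·AA·ABA·AA·ABA·AA·AA·AA·AA·ABA·AA·ABA·AA·AA
    A ↦ AA
    B ↦ CAC
    C ↦ ABA

A->AA, B->CAC, C->ABA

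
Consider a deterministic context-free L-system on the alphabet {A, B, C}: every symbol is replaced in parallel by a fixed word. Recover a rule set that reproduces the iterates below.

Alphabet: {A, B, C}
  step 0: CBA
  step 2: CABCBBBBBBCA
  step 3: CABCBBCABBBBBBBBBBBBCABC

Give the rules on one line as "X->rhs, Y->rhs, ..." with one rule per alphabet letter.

  step 2 ⇒ step 3: CABCBBBBBBCA ⇒ CA·BC·BB·CA·BB·BB·BB·BB·BB·BB·CA·BC
    A ↦ BC
    B ↦ BB
    C ↦ CA

A->BC, B->BB, C->CA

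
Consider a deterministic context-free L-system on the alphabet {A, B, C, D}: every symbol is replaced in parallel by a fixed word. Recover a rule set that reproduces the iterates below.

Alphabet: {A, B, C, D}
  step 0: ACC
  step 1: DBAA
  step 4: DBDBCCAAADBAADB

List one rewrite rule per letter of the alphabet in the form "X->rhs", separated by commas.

A->DB, B->A, C->A, D->CC

  step 0 ⇒ step 1: ACC ⇒ DB·A·A
    A ↦ DB
    C ↦ A
    B ↦ A  (constrained at step 1)
    D ↦ CC  (constrained at step 1)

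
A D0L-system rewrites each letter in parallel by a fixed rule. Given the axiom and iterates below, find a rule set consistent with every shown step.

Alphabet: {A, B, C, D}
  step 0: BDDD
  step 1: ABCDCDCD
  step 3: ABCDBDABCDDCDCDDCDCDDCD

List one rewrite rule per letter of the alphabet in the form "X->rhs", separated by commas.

A->BD, B->AB, C->D, D->CD

  step 0 ⇒ step 1: BDDD ⇒ AB·CD·CD·CD
    B ↦ AB
    D ↦ CD
    A ↦ BD  (constrained at step 1)
    C ↦ D  (constrained at step 1)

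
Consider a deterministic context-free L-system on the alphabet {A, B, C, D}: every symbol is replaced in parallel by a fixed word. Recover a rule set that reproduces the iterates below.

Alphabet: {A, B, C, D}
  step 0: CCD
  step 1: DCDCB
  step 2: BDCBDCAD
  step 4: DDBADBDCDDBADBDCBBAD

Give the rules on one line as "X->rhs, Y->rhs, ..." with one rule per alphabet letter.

  step 1 ⇒ step 2: DCDCB ⇒ B·DC·B·DC·AD
    B ↦ AD
    C ↦ DC
    D ↦ B
    A ↦ DD  (constrained at step 2)

A->DD, B->AD, C->DC, D->B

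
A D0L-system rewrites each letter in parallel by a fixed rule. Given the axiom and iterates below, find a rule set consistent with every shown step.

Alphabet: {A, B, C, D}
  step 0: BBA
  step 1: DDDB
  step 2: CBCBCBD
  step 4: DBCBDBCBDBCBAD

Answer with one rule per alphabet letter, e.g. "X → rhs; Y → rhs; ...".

A->DB, B->D, C->A, D->CB

  step 1 ⇒ step 2: DDDB ⇒ CB·CB·CB·D
    B ↦ D
    D ↦ CB
  step 0 ⇒ step 1: BBA ⇒ D·D·DB
    A ↦ DB
    C ↦ A  (constrained at step 2)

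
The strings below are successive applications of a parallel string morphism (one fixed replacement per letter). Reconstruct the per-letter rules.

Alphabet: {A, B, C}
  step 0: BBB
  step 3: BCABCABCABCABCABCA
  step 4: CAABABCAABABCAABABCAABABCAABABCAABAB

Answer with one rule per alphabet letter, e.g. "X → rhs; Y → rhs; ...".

  step 3 ⇒ step 4: BCABCABCABCABCABCA ⇒ CA·ABA·B·CA·ABA·B·CA·ABA·B·CA·ABA·B·CA·ABA·B·CA·ABA·B
    A ↦ B
    B ↦ CA
    C ↦ ABA

A->B, B->CA, C->ABA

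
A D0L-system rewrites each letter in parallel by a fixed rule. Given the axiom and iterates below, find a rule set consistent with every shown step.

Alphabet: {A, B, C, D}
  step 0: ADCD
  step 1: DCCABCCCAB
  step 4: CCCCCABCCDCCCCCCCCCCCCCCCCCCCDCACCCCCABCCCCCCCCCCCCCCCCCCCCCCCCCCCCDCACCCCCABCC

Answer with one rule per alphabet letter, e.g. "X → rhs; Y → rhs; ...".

A->DC, B->A, C->CC, D->CAB

  step 0 ⇒ step 1: ADCD ⇒ DC·CAB·CC·CAB
    A ↦ DC
    C ↦ CC
    D ↦ CAB
    B ↦ A  (constrained at step 1)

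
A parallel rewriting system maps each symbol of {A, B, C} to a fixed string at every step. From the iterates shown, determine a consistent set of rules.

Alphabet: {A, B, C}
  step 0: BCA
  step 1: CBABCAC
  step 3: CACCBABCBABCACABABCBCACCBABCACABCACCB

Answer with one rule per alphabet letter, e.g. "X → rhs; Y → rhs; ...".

  step 0 ⇒ step 1: BCA ⇒ CB·AB·CAC
    A ↦ CAC
    B ↦ CB
    C ↦ AB

A->CAC, B->CB, C->AB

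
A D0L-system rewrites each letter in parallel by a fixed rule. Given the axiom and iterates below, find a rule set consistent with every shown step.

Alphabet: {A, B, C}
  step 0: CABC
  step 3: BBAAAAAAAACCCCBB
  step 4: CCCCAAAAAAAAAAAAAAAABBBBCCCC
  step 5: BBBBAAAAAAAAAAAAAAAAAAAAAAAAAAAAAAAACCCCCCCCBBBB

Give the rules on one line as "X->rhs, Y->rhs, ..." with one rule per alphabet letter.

  step 4 ⇒ step 5: CCCCAAAAAAAAAAAAAAAABBBBCCCC ⇒ B·B·B·B·AA·AA·AA·AA·AA·AA·AA·AA·AA·AA·AA·AA·AA·AA·AA·AA·CC·CC·CC·CC·B·B·B·B
    A ↦ AA
    B ↦ CC
    C ↦ B

A->AA, B->CC, C->B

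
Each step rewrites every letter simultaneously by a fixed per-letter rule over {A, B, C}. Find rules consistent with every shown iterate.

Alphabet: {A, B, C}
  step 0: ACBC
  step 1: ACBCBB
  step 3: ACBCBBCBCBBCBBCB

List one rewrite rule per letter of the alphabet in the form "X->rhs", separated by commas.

  step 0 ⇒ step 1: ACBC ⇒ AC·B·CB·B
    A ↦ AC
    B ↦ CB
    C ↦ B

A->AC, B->CB, C->B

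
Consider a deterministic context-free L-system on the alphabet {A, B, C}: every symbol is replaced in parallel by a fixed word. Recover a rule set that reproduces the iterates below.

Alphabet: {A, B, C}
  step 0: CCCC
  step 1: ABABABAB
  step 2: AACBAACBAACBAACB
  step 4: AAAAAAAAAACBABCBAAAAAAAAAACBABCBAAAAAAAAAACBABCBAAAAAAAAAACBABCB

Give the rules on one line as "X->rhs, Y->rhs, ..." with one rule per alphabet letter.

A->AA, B->CB, C->AB

  step 1 ⇒ step 2: ABABABAB ⇒ AA·CB·AA·CB·AA·CB·AA·CB
    A ↦ AA
    B ↦ CB
  step 0 ⇒ step 1: CCCC ⇒ AB·AB·AB·AB
    C ↦ AB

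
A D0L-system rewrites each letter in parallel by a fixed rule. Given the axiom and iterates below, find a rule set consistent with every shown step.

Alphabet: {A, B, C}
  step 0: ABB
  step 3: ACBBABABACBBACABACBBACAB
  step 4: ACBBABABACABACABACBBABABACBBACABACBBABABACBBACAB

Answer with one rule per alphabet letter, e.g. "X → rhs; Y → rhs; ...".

  step 3 ⇒ step 4: ACBBABABACBBACABACBBACAB ⇒ AC·BB·AB·AB·AC·AB·AC·AB·AC·BB·AB·AB·AC·BB·AC·AB·AC·BB·AB·AB·AC·BB·AC·AB
    A ↦ AC
    B ↦ AB
    C ↦ BB

A->AC, B->AB, C->BB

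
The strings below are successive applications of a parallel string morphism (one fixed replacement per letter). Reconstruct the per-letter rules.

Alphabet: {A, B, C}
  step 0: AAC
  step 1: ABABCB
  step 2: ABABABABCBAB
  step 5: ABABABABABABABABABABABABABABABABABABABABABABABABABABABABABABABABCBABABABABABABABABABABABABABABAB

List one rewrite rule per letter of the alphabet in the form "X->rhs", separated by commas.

  step 1 ⇒ step 2: ABABCB ⇒ AB·AB·AB·AB·CB·AB
    A ↦ AB
    B ↦ AB
    C ↦ CB

A->AB, B->AB, C->CB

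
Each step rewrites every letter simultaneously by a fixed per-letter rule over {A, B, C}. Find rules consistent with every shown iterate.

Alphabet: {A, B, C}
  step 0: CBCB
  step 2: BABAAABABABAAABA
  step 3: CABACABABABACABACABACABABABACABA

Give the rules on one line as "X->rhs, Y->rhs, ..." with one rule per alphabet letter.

  step 2 ⇒ step 3: BABAAABABABAAABA ⇒ CA·BA·CA·BA·BA·BA·CA·BA·CA·BA·CA·BA·BA·BA·CA·BA
    A ↦ BA
    B ↦ CA
    C ↦ AA  (constrained at step 0)

A->BA, B->CA, C->AA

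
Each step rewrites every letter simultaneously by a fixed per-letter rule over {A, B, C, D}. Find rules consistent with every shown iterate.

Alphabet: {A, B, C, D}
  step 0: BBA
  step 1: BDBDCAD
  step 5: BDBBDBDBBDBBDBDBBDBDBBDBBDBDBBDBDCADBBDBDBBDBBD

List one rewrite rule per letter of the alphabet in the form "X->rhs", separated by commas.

A->CAD, B->BD, C->D, D->B

  step 0 ⇒ step 1: BBA ⇒ BD·BD·CAD
    A ↦ CAD
    B ↦ BD
    C ↦ D  (constrained at step 1)
    D ↦ B  (constrained at step 1)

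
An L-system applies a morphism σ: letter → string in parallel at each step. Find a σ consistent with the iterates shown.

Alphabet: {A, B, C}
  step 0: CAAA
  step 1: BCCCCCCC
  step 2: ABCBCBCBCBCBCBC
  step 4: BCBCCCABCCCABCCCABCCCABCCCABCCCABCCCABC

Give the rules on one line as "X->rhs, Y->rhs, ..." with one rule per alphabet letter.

A->CC, B->A, C->BC

  step 1 ⇒ step 2: BCCCCCCC ⇒ A·BC·BC·BC·BC·BC·BC·BC
    B ↦ A
    C ↦ BC
  step 0 ⇒ step 1: CAAA ⇒ BC·CC·CC·CC
    A ↦ CC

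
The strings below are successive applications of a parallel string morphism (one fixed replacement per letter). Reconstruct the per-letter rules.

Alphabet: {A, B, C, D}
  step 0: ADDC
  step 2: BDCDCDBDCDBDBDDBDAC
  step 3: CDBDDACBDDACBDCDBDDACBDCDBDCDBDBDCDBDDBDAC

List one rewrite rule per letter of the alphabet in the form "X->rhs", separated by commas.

A->DB, B->CD, C->DAC, D->BD

  step 2 ⇒ step 3: BDCDCDBDCDBDBDDBDAC ⇒ CD·BD·DAC·BD·DAC·BD·CD·BD·DAC·BD·CD·BD·CD·BD·BD·CD·BD·DB·DAC
    A ↦ DB
    B ↦ CD
    C ↦ DAC
    D ↦ BD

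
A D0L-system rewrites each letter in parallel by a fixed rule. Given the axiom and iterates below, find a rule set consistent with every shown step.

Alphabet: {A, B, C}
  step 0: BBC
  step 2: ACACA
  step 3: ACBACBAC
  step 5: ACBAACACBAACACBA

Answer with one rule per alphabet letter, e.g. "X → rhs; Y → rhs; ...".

  step 2 ⇒ step 3: ACACA ⇒ AC·B·AC·B·AC
    A ↦ AC
    C ↦ B
    B ↦ A  (constrained at step 0)

A->AC, B->A, C->B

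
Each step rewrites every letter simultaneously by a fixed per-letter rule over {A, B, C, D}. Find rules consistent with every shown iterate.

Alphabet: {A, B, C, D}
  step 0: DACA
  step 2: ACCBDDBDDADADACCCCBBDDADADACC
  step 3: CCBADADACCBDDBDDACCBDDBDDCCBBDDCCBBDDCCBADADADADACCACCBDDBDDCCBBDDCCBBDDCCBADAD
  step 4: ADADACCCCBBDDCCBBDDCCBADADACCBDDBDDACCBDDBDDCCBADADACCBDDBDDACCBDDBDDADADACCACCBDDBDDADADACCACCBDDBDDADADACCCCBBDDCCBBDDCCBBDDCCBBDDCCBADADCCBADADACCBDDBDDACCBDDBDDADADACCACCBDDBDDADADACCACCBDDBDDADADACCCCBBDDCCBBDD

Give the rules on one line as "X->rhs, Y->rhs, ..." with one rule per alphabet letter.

A->CCB, B->ACC, C->AD, D->BDD

  step 3 ⇒ step 4: CCBADADACCBDDBDDACCBDDBDDCCBBDDCCBBDDCCBADADADADACCACCBDDBDDCCBBDDCCBBDDCCBADAD ⇒ AD·AD·ACC·CCB·BDD·CCB·BDD·CCB·AD·AD·ACC·BDD·BDD·ACC·BDD·BDD·CCB·AD·AD·ACC·BDD·BDD·ACC·BDD·BDD·AD·AD·ACC·ACC·BDD·BDD·AD·AD·ACC·ACC·BDD·BDD·AD·AD·ACC·CCB·BDD·CCB·BDD·CCB·BDD·CCB·BDD·CCB·AD·AD·CCB·AD·AD·ACC·BDD·BDD·ACC·BDD·BDD·AD·AD·ACC·ACC·BDD·BDD·AD·AD·ACC·ACC·BDD·BDD·AD·AD·ACC·CCB·BDD·CCB·BDD
    A ↦ CCB
    B ↦ ACC
    C ↦ AD
    D ↦ BDD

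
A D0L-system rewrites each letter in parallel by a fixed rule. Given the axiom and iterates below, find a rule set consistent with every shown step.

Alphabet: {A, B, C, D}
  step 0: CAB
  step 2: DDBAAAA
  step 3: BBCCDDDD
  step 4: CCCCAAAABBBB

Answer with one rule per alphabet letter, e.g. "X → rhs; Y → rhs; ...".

  step 3 ⇒ step 4: BBCCDDDD ⇒ CC·CC·AA·AA·B·B·B·B
    B ↦ CC
    C ↦ AA
    D ↦ B
  step 2 ⇒ step 3: DDBAAAA ⇒ B·B·CC·D·D·D·D
    A ↦ D

A->D, B->CC, C->AA, D->B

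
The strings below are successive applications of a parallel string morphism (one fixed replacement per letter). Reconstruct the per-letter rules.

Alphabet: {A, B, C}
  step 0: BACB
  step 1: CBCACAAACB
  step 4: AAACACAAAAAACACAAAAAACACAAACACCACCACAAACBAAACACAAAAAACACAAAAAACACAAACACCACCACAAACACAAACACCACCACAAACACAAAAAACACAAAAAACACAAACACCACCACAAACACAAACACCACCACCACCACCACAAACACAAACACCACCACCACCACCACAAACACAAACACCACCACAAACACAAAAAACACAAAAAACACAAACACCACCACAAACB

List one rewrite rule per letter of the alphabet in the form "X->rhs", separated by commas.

A->CAC, B->CB, C->AAA

  step 0 ⇒ step 1: BACB ⇒ CB·CAC·AAA·CB
    A ↦ CAC
    B ↦ CB
    C ↦ AAA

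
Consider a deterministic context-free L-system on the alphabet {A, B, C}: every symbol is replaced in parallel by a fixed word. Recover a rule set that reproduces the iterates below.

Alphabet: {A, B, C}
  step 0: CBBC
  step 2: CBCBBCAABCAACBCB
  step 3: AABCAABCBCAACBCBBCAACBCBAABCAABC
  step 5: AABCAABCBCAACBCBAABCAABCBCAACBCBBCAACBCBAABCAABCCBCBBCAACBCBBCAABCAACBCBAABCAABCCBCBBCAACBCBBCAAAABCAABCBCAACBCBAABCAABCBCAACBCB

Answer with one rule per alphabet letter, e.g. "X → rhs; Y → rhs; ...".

A->CB, B->BC, C->AA

  step 2 ⇒ step 3: CBCBBCAABCAACBCB ⇒ AA·BC·AA·BC·BC·AA·CB·CB·BC·AA·CB·CB·AA·BC·AA·BC
    A ↦ CB
    B ↦ BC
    C ↦ AA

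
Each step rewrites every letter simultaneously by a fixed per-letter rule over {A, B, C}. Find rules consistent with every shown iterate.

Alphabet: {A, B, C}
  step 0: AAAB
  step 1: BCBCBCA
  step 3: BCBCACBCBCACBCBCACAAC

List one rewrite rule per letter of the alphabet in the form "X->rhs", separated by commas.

A->BC, B->A, C->AC

  step 0 ⇒ step 1: AAAB ⇒ BC·BC·BC·A
    A ↦ BC
    B ↦ A
    C ↦ AC  (constrained at step 1)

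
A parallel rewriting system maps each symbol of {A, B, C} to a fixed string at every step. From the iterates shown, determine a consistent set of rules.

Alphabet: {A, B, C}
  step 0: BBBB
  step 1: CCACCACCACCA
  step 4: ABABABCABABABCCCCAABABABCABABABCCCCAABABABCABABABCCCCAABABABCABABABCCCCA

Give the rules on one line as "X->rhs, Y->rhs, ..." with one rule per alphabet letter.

A->C, B->CCA, C->AB

  step 0 ⇒ step 1: BBBB ⇒ CCA·CCA·CCA·CCA
    B ↦ CCA
    A ↦ C  (constrained at step 1)
    C ↦ AB  (constrained at step 1)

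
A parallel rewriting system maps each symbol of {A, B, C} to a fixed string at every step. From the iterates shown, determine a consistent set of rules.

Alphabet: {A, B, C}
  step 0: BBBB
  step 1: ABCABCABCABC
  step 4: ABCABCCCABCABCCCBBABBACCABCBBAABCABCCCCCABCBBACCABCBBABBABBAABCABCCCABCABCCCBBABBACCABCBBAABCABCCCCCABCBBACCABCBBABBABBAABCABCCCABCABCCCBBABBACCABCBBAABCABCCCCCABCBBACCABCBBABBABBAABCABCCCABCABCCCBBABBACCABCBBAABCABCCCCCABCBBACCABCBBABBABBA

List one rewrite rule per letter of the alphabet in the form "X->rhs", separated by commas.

A->CC, B->ABC, C->BBA

  step 0 ⇒ step 1: BBBB ⇒ ABC·ABC·ABC·ABC
    B ↦ ABC
    A ↦ CC  (constrained at step 1)
    C ↦ BBA  (constrained at step 1)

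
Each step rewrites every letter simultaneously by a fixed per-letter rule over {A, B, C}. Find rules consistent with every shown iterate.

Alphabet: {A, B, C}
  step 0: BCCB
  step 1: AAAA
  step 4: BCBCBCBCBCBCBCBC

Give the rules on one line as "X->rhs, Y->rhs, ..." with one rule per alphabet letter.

  step 0 ⇒ step 1: BCCB ⇒ A·A·A·A
    B ↦ A
    C ↦ A
    A ↦ BC  (constrained at step 1)

A->BC, B->A, C->A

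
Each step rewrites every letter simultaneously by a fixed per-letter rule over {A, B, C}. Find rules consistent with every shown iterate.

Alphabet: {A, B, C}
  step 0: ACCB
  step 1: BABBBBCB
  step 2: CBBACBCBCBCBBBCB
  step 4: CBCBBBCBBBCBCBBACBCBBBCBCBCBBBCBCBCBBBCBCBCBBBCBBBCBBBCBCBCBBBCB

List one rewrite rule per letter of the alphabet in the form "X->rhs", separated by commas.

A->BA, B->CB, C->BB

  step 1 ⇒ step 2: BABBBBCB ⇒ CB·BA·CB·CB·CB·CB·BB·CB
    A ↦ BA
    B ↦ CB
    C ↦ BB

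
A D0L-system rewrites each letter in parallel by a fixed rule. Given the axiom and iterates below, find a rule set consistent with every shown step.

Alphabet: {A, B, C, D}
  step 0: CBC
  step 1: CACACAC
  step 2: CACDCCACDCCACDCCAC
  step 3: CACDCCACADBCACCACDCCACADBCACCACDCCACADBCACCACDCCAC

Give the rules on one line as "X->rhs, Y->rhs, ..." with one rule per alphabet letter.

A->DC, B->A, C->CAC, D->ADB

  step 2 ⇒ step 3: CACDCCACDCCACDCCAC ⇒ CAC·DC·CAC·ADB·CAC·CAC·DC·CAC·ADB·CAC·CAC·DC·CAC·ADB·CAC·CAC·DC·CAC
    A ↦ DC
    C ↦ CAC
    D ↦ ADB
  step 0 ⇒ step 1: CBC ⇒ CAC·A·CAC
    B ↦ A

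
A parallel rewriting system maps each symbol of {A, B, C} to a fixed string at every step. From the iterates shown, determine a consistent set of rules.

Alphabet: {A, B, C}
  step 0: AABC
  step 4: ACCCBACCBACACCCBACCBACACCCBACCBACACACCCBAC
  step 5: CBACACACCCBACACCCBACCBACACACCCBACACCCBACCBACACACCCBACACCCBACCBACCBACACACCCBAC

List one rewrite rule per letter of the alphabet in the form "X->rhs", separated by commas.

A->CB, B->C, C->AC

  step 4 ⇒ step 5: ACCCBACCBACACCCBACCBACACCCBACCBACACACCCBAC ⇒ CB·AC·AC·AC·C·CB·AC·AC·C·CB·AC·CB·AC·AC·AC·C·CB·AC·AC·C·CB·AC·CB·AC·AC·AC·C·CB·AC·AC·C·CB·AC·CB·AC·CB·AC·AC·AC·C·CB·AC
    A ↦ CB
    B ↦ C
    C ↦ AC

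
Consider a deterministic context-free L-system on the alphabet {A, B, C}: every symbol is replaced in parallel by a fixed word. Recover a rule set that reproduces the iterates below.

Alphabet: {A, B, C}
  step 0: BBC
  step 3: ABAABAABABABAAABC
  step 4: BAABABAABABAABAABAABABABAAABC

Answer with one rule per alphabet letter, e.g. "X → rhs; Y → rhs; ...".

A->BA, B->A, C->ABC

  step 3 ⇒ step 4: ABAABAABABABAAABC ⇒ BA·A·BA·BA·A·BA·BA·A·BA·A·BA·A·BA·BA·BA·A·ABC
    A ↦ BA
    B ↦ A
    C ↦ ABC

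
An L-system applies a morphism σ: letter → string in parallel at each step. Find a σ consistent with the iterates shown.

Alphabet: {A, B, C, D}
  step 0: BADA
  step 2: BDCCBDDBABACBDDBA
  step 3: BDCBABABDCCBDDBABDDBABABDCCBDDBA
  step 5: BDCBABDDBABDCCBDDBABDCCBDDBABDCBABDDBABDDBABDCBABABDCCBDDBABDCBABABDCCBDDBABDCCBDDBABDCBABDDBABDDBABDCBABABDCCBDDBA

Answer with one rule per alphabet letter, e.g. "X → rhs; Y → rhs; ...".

  step 2 ⇒ step 3: BDCCBDDBABACBDDBA ⇒ BD·C·BA·BA·BD·C·C·BD·DBA·BD·DBA·BA·BD·C·C·BD·DBA
    A ↦ DBA
    B ↦ BD
    C ↦ BA
    D ↦ C

A->DBA, B->BD, C->BA, D->C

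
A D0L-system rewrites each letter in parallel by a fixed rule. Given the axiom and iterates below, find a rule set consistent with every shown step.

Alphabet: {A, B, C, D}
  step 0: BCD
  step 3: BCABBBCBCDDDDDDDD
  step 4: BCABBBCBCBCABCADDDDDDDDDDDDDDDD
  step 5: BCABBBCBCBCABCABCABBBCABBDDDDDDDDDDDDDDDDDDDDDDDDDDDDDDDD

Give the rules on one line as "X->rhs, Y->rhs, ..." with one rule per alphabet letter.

A->BB, B->BC, C->A, D->DD

  step 4 ⇒ step 5: BCABBBCBCBCABCADDDDDDDDDDDDDDDD ⇒ BC·A·BB·BC·BC·BC·A·BC·A·BC·A·BB·BC·A·BB·DD·DD·DD·DD·DD·DD·DD·DD·DD·DD·DD·DD·DD·DD·DD·DD
    A ↦ BB
    B ↦ BC
    C ↦ A
    D ↦ DD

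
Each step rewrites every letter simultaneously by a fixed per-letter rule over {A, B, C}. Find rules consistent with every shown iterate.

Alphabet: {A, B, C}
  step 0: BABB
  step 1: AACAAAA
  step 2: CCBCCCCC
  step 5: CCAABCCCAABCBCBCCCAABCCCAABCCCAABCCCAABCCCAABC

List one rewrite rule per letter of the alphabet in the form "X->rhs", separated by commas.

  step 1 ⇒ step 2: AACAAAA ⇒ C·C·BC·C·C·C·C
    A ↦ C
    C ↦ BC
  step 0 ⇒ step 1: BABB ⇒ AA·C·AA·AA
    B ↦ AA

A->C, B->AA, C->BC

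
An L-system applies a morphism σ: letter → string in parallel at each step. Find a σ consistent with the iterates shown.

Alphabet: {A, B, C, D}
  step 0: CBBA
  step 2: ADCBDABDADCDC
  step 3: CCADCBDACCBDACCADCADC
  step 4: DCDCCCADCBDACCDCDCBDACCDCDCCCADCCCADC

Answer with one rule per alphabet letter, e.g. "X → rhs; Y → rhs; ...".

A->CC, B->BD, C->DC, D->A

  step 3 ⇒ step 4: CCADCBDACCBDACCADCADC ⇒ DC·DC·CC·A·DC·BD·A·CC·DC·DC·BD·A·CC·DC·DC·CC·A·DC·CC·A·DC
    A ↦ CC
    B ↦ BD
    C ↦ DC
    D ↦ A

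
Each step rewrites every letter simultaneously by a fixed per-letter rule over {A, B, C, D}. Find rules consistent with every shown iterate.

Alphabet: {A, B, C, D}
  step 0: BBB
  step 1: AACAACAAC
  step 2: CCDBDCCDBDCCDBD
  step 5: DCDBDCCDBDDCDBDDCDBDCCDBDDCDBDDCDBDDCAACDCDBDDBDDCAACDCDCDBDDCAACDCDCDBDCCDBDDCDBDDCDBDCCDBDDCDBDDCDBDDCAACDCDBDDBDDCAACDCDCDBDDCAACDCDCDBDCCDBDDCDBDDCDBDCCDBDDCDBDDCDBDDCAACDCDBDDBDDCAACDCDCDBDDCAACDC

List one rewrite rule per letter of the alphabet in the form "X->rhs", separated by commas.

  step 1 ⇒ step 2: AACAACAAC ⇒ C·C·DBD·C·C·DBD·C·C·DBD
    A ↦ C
    C ↦ DBD
  step 0 ⇒ step 1: BBB ⇒ AAC·AAC·AAC
    B ↦ AAC
    D ↦ DC  (constrained at step 2)

A->C, B->AAC, C->DBD, D->DC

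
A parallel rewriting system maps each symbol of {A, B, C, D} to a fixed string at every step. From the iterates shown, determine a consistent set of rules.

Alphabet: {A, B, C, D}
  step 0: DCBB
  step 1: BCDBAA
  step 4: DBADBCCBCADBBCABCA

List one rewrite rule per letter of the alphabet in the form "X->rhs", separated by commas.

A->C, B->A, C->DB, D->BC

  step 0 ⇒ step 1: DCBB ⇒ BC·DB·A·A
    B ↦ A
    C ↦ DB
    D ↦ BC
    A ↦ C  (constrained at step 1)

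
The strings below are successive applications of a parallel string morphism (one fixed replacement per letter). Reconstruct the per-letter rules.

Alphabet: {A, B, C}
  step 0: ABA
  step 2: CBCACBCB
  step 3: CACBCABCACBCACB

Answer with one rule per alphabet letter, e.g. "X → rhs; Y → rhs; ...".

A->B, B->CB, C->CA

  step 2 ⇒ step 3: CBCACBCB ⇒ CA·CB·CA·B·CA·CB·CA·CB
    A ↦ B
    B ↦ CB
    C ↦ CA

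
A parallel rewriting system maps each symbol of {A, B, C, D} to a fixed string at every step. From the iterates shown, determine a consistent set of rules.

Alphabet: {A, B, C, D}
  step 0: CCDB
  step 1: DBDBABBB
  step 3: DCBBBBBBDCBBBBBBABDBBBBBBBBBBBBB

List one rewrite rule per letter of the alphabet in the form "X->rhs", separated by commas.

  step 0 ⇒ step 1: CCDB ⇒ DB·DB·AB·BB
    B ↦ BB
    C ↦ DB
    D ↦ AB
    A ↦ DC  (constrained at step 1)

A->DC, B->BB, C->DB, D->AB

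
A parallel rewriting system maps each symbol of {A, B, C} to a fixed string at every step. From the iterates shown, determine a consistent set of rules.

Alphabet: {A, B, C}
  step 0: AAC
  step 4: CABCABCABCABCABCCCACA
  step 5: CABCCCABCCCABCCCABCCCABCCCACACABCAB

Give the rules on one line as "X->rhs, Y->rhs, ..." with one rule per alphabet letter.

A->B, B->CC, C->CA

  step 4 ⇒ step 5: CABCABCABCABCABCCCACA ⇒ CA·B·CC·CA·B·CC·CA·B·CC·CA·B·CC·CA·B·CC·CA·CA·CA·B·CA·B
    A ↦ B
    B ↦ CC
    C ↦ CA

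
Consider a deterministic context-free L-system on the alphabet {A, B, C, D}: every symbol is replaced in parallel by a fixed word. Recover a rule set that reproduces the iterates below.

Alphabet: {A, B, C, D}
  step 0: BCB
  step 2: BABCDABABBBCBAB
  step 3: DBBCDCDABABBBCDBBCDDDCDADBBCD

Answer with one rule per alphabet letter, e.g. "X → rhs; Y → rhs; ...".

A->BBC, B->D, C->CDA, D->BAB

  step 2 ⇒ step 3: BABCDABABBBCBAB ⇒ D·BBC·D·CDA·BAB·BBC·D·BBC·D·D·D·CDA·D·BBC·D
    A ↦ BBC
    B ↦ D
    C ↦ CDA
    D ↦ BAB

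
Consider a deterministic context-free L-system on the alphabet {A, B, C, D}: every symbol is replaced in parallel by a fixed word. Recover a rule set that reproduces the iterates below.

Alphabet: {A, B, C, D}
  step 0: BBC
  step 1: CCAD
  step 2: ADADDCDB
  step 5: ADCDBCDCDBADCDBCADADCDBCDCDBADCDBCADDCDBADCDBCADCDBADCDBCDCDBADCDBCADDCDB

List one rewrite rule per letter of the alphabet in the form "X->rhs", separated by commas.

  step 1 ⇒ step 2: CCAD ⇒ AD·AD·D·CDB
    A ↦ D
    C ↦ AD
    D ↦ CDB
  step 0 ⇒ step 1: BBC ⇒ C·C·AD
    B ↦ C

A->D, B->C, C->AD, D->CDB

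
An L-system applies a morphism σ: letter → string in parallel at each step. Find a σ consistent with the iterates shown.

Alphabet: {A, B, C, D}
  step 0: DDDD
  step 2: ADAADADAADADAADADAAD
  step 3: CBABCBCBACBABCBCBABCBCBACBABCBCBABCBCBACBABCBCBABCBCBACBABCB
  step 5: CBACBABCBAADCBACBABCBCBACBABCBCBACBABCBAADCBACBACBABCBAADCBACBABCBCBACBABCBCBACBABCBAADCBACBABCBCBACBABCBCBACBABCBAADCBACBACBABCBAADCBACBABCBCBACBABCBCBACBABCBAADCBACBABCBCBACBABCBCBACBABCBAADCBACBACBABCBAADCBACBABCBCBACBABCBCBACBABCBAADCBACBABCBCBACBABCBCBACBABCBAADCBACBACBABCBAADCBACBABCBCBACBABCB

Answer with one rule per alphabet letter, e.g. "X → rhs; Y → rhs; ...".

  step 2 ⇒ step 3: ADAADADAADADAADADAAD ⇒ CBA·BCB·CBA·CBA·BCB·CBA·BCB·CBA·CBA·BCB·CBA·BCB·CBA·CBA·BCB·CBA·BCB·CBA·CBA·BCB
    A ↦ CBA
    D ↦ BCB
    B ↦ AD  (constrained at step 3)
    C ↦ A  (constrained at step 3)

A->CBA, B->AD, C->A, D->BCB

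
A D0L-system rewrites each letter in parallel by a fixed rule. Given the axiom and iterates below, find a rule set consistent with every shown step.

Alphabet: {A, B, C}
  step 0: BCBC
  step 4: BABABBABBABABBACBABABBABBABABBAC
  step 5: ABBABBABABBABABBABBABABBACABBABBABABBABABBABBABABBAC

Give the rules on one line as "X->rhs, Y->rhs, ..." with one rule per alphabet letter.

  step 4 ⇒ step 5: BABABBABBABABBACBABABBABBABABBAC ⇒ AB·B·AB·B·AB·AB·B·AB·AB·B·AB·B·AB·AB·B·AC·AB·B·AB·B·AB·AB·B·AB·AB·B·AB·B·AB·AB·B·AC
    A ↦ B
    B ↦ AB
    C ↦ AC

A->B, B->AB, C->AC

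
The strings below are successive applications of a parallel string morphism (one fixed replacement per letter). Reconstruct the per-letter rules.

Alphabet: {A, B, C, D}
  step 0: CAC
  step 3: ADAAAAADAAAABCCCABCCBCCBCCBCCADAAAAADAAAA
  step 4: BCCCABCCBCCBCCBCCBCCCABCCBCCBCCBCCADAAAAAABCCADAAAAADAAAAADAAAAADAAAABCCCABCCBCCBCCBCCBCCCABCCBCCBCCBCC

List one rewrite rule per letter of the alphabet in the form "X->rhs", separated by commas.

  step 3 ⇒ step 4: ADAAAAADAAAABCCCABCCBCCBCCBCCADAAAAADAAAA ⇒ BCC·CA·BCC·BCC·BCC·BCC·BCC·CA·BCC·BCC·BCC·BCC·AD·AA·AA·AA·BCC·AD·AA·AA·AD·AA·AA·AD·AA·AA·AD·AA·AA·BCC·CA·BCC·BCC·BCC·BCC·BCC·CA·BCC·BCC·BCC·BCC
    A ↦ BCC
    B ↦ AD
    C ↦ AA
    D ↦ CA

A->BCC, B->AD, C->AA, D->CA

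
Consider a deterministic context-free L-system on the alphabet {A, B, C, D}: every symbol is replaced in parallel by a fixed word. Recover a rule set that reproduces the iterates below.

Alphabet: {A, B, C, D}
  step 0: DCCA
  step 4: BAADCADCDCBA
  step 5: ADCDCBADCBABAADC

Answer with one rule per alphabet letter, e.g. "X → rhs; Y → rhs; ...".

  step 4 ⇒ step 5: BAADCADCDCBA ⇒ A·DC·DC·B·A·DC·B·A·B·A·A·DC
    A ↦ DC
    B ↦ A
    C ↦ A
    D ↦ B

A->DC, B->A, C->A, D->B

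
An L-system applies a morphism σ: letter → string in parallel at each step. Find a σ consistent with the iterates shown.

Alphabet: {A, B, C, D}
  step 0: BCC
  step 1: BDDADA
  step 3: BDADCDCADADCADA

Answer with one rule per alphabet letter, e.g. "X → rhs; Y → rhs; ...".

A->DC, B->BD, C->DA, D->A

  step 0 ⇒ step 1: BCC ⇒ BD·DA·DA
    B ↦ BD
    C ↦ DA
    A ↦ DC  (constrained at step 1)
    D ↦ A  (constrained at step 1)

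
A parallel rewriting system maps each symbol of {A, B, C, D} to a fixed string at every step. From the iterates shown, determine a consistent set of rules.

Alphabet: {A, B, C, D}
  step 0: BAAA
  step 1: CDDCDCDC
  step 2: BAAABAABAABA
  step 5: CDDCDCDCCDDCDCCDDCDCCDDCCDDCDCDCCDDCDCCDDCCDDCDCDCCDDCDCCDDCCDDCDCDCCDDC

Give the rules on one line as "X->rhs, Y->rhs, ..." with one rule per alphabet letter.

  step 1 ⇒ step 2: CDDCDCDC ⇒ BA·A·A·BA·A·BA·A·BA
    C ↦ BA
    D ↦ A
  step 0 ⇒ step 1: BAAA ⇒ CD·DC·DC·DC
    A ↦ DC
  step 0 ⇒ step 1: BAAA ⇒ CD·DC·DC·DC
    B ↦ CD

A->DC, B->CD, C->BA, D->A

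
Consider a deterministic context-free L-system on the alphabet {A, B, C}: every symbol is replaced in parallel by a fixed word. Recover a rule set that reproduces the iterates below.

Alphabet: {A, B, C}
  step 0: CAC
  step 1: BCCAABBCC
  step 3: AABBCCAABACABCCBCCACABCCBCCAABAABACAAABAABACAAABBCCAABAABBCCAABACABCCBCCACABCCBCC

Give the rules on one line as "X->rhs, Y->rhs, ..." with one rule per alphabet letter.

  step 0 ⇒ step 1: CAC ⇒ BCC·AAB·BCC
    A ↦ AAB
    C ↦ BCC
    B ↦ ACA  (constrained at step 1)

A->AAB, B->ACA, C->BCC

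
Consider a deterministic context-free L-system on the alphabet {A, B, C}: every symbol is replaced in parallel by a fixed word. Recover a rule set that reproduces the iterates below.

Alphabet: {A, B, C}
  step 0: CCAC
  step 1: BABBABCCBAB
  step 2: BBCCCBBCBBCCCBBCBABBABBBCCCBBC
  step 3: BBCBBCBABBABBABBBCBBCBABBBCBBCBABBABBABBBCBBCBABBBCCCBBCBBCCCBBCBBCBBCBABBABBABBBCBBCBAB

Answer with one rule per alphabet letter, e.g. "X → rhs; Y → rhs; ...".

  step 2 ⇒ step 3: BBCCCBBCBBCCCBBCBABBABBBCCCBBC ⇒ BBC·BBC·BAB·BAB·BAB·BBC·BBC·BAB·BBC·BBC·BAB·BAB·BAB·BBC·BBC·BAB·BBC·CC·BBC·BBC·CC·BBC·BBC·BBC·BAB·BAB·BAB·BBC·BBC·BAB
    A ↦ CC
    B ↦ BBC
    C ↦ BAB

A->CC, B->BBC, C->BAB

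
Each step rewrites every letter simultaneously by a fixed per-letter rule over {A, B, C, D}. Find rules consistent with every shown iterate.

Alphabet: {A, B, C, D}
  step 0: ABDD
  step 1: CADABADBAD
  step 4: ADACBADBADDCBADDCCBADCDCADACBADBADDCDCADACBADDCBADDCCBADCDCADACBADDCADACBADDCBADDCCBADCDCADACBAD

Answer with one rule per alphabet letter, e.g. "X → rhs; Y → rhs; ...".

A->C, B->ADA, C->DC, D->BAD

  step 0 ⇒ step 1: ABDD ⇒ C·ADA·BAD·BAD
    A ↦ C
    B ↦ ADA
    D ↦ BAD
    C ↦ DC  (constrained at step 1)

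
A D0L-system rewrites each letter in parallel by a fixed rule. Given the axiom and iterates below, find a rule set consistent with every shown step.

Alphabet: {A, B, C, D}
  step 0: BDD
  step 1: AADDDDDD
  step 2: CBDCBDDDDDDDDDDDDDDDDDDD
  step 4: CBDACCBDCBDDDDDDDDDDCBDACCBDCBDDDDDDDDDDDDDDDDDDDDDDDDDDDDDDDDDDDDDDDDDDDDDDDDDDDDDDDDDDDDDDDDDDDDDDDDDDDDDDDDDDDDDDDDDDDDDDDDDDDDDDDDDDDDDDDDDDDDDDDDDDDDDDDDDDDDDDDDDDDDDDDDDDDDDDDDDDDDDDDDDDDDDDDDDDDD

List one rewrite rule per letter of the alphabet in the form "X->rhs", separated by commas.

  step 1 ⇒ step 2: AADDDDDD ⇒ CBD·CBD·DDD·DDD·DDD·DDD·DDD·DDD
    A ↦ CBD
    D ↦ DDD
  step 0 ⇒ step 1: BDD ⇒ AA·DDD·DDD
    B ↦ AA
    C ↦ AC  (constrained at step 2)

A->CBD, B->AA, C->AC, D->DDD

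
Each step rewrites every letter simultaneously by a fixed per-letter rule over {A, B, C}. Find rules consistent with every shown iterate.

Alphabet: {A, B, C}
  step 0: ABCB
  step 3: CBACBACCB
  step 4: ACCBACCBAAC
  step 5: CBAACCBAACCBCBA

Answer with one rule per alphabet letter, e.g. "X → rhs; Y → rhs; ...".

  step 4 ⇒ step 5: ACCBACCBAAC ⇒ CB·A·A·C·CB·A·A·C·CB·CB·A
    A ↦ CB
    B ↦ C
    C ↦ A

A->CB, B->C, C->A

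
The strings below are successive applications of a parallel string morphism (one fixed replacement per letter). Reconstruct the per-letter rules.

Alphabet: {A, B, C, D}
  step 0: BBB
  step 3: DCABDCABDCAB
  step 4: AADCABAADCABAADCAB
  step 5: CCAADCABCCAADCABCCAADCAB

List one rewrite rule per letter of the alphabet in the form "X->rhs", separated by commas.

A->C, B->AB, C->D, D->AA

  step 4 ⇒ step 5: AADCABAADCABAADCAB ⇒ C·C·AA·D·C·AB·C·C·AA·D·C·AB·C·C·AA·D·C·AB
    A ↦ C
    B ↦ AB
    C ↦ D
    D ↦ AA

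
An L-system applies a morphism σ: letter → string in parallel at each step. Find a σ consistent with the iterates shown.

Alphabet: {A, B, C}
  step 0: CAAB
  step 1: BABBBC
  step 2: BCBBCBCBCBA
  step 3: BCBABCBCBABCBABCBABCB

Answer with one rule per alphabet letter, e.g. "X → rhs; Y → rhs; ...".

A->B, B->BC, C->BA

  step 2 ⇒ step 3: BCBBCBCBCBA ⇒ BC·BA·BC·BC·BA·BC·BA·BC·BA·BC·B
    A ↦ B
    B ↦ BC
    C ↦ BA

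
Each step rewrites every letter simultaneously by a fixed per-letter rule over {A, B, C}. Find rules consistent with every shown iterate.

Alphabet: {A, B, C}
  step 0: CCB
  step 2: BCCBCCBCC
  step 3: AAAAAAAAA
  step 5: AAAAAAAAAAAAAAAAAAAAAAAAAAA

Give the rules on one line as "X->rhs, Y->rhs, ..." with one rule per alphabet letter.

  step 2 ⇒ step 3: BCCBCCBCC ⇒ A·A·A·A·A·A·A·A·A
    B ↦ A
    C ↦ A
    A ↦ BCC  (constrained at step 3)

A->BCC, B->A, C->A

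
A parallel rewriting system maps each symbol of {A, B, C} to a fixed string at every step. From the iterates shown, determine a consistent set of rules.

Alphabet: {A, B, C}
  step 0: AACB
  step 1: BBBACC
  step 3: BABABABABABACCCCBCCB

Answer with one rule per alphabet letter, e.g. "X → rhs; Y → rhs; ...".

A->B, B->CC, C->BA

  step 0 ⇒ step 1: AACB ⇒ B·B·BA·CC
    A ↦ B
    B ↦ CC
    C ↦ BA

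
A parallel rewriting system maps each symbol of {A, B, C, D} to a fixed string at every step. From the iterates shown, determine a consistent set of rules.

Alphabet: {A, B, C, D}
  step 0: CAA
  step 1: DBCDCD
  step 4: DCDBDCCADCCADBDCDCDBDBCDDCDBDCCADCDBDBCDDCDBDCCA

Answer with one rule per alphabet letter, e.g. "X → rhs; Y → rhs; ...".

  step 0 ⇒ step 1: CAA ⇒ DB·CD·CD
    A ↦ CD
    C ↦ DB
    B ↦ CA  (constrained at step 1)
    D ↦ DC  (constrained at step 1)

A->CD, B->CA, C->DB, D->DC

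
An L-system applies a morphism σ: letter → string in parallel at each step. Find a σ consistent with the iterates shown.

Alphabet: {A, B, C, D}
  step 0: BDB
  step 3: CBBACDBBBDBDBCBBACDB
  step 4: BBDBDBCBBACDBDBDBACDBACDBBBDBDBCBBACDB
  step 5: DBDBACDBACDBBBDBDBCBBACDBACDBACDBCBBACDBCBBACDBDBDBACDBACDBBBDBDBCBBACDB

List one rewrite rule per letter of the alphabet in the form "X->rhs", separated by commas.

A->C, B->DB, C->BB, D->AC

  step 4 ⇒ step 5: BBDBDBCBBACDBDBDBACDBACDBBBDBDBCBBACDB ⇒ DB·DB·AC·DB·AC·DB·BB·DB·DB·C·BB·AC·DB·AC·DB·AC·DB·C·BB·AC·DB·C·BB·AC·DB·DB·DB·AC·DB·AC·DB·BB·DB·DB·C·BB·AC·DB
    A ↦ C
    B ↦ DB
    C ↦ BB
    D ↦ AC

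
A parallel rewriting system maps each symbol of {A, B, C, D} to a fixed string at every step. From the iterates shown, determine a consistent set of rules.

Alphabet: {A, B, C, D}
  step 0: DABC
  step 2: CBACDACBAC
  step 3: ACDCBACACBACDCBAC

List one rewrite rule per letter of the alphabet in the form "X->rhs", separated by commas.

  step 2 ⇒ step 3: CBACDACBAC ⇒ AC·D·CB·AC·A·CB·AC·D·CB·AC
    A ↦ CB
    B ↦ D
    C ↦ AC
    D ↦ A

A->CB, B->D, C->AC, D->A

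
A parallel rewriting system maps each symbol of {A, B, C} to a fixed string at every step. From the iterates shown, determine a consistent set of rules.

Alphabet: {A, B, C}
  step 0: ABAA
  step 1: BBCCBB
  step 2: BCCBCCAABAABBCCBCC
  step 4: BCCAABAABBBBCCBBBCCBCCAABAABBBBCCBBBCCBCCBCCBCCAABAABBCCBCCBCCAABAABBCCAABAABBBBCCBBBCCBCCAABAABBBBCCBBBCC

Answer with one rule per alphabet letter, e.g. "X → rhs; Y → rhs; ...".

  step 1 ⇒ step 2: BBCCBB ⇒ BCC·BCC·AAB·AAB·BCC·BCC
    B ↦ BCC
    C ↦ AAB
  step 0 ⇒ step 1: ABAA ⇒ B·BCC·B·B
    A ↦ B

A->B, B->BCC, C->AAB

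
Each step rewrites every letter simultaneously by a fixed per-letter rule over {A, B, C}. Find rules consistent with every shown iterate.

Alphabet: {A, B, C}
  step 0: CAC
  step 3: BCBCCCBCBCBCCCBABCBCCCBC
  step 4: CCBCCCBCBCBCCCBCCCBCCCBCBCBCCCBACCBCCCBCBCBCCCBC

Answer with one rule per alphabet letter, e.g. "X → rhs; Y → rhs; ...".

A->BA, B->CC, C->BC

  step 3 ⇒ step 4: BCBCCCBCBCBCCCBABCBCCCBC ⇒ CC·BC·CC·BC·BC·BC·CC·BC·CC·BC·CC·BC·BC·BC·CC·BA·CC·BC·CC·BC·BC·BC·CC·BC
    A ↦ BA
    B ↦ CC
    C ↦ BC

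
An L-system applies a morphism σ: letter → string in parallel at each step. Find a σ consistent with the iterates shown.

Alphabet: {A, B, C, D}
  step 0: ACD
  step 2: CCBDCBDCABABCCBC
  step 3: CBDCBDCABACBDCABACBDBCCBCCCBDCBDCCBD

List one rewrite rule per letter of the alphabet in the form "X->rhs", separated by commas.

  step 2 ⇒ step 3: CCBDCBDCABABCCBC ⇒ CBD·CBD·C·ABA·CBD·C·ABA·CBD·BC·C·BC·C·CBD·CBD·C·CBD
    A ↦ BC
    B ↦ C
    C ↦ CBD
    D ↦ ABA

A->BC, B->C, C->CBD, D->ABA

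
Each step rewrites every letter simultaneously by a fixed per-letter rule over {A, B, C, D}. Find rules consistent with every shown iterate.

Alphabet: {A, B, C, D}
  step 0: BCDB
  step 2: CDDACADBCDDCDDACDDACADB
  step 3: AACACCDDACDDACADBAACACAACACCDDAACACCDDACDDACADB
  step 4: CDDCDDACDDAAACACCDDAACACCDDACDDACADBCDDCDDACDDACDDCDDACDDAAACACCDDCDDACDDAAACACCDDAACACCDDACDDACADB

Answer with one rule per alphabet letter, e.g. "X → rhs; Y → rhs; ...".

  step 3 ⇒ step 4: AACACCDDACDDACADBAACACAACACCDDAACACCDDACDDACADB ⇒ CDD·CDD·A·CDD·A·A·AC·AC·CDD·A·AC·AC·CDD·A·CDD·AC·ADB·CDD·CDD·A·CDD·A·CDD·CDD·A·CDD·A·A·AC·AC·CDD·CDD·A·CDD·A·A·AC·AC·CDD·A·AC·AC·CDD·A·CDD·AC·ADB
    A ↦ CDD
    B ↦ ADB
    C ↦ A
    D ↦ AC

A->CDD, B->ADB, C->A, D->AC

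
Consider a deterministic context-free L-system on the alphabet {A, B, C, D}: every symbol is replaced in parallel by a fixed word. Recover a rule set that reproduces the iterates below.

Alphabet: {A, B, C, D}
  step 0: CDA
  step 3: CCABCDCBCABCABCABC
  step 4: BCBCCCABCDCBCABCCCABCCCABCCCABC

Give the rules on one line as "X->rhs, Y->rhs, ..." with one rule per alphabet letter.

  step 3 ⇒ step 4: CCABCDCBCABCABCABC ⇒ BC·BC·CC·A·BC·DC·BC·A·BC·CC·A·BC·CC·A·BC·CC·A·BC
    A ↦ CC
    B ↦ A
    C ↦ BC
    D ↦ DC

A->CC, B->A, C->BC, D->DC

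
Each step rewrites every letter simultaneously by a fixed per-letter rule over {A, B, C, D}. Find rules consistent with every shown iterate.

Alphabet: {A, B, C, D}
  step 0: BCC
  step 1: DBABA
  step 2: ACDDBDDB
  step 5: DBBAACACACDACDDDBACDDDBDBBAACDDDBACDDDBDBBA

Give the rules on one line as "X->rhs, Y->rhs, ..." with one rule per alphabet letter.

  step 1 ⇒ step 2: DBABA ⇒ AC·D·DB·D·DB
    A ↦ DB
    B ↦ D
    D ↦ AC
  step 0 ⇒ step 1: BCC ⇒ D·BA·BA
    C ↦ BA

A->DB, B->D, C->BA, D->AC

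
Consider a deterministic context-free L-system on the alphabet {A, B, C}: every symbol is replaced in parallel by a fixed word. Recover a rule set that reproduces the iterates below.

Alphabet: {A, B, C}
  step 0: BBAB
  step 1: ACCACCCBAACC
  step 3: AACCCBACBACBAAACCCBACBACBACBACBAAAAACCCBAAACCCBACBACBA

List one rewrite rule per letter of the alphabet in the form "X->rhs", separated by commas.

A->CBA, B->ACC, C->A

  step 0 ⇒ step 1: BBAB ⇒ ACC·ACC·CBA·ACC
    A ↦ CBA
    B ↦ ACC
    C ↦ A  (constrained at step 1)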